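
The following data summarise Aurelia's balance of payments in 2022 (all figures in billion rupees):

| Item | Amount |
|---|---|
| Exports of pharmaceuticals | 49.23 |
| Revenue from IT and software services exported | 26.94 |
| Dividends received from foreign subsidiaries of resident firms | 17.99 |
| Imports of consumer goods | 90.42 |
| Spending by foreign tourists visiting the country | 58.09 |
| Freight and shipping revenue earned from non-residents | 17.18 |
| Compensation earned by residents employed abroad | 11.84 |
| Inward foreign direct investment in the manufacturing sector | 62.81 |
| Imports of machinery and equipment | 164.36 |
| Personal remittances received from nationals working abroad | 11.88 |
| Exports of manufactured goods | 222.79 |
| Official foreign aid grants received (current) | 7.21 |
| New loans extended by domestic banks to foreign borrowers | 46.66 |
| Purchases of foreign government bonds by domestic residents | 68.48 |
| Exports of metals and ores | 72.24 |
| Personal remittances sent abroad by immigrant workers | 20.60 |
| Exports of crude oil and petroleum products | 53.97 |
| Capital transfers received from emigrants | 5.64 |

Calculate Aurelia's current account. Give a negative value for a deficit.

273.98

Goods: 49.23 - 90.42 + 72.24 + 222.79 - 164.36 + 53.97 = 143.45
Services: 17.18 + 26.94 + 58.09 = 102.21
Primary income: 11.84 + 17.99 = 29.83
Secondary income: -20.60 + 7.21 + 11.88 = -1.51
Current account = 143.45 + 102.21 + 29.83 + (-1.51) = 273.98
(Excluded from the current account — financial account: inward foreign direct investment in the manufacturing sector 62.81, new loans extended by domestic banks to foreign borrowers 46.66, purchases of foreign government bonds by domestic residents 68.48; capital account: capital transfers received from emigrants 5.64.)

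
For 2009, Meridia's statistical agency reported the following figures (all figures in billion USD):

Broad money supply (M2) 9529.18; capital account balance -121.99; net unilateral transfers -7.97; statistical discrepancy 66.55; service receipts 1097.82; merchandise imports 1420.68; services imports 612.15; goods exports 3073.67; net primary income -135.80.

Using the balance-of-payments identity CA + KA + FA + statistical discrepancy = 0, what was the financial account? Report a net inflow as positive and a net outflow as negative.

-1939.45

Goods balance = 3073.67 - 1420.68 = 1652.99
Services balance = 1097.82 - 612.15 = 485.67
Trade balance (goods + services) = 1652.99 + 485.67 = 2138.66
Net primary income = -135.80
Net secondary income = -7.97
Current account = 2138.66 + (-135.80) + (-7.97) = 1994.89
Financial account = -(1994.89 + (-121.99) + 66.55) = -1939.45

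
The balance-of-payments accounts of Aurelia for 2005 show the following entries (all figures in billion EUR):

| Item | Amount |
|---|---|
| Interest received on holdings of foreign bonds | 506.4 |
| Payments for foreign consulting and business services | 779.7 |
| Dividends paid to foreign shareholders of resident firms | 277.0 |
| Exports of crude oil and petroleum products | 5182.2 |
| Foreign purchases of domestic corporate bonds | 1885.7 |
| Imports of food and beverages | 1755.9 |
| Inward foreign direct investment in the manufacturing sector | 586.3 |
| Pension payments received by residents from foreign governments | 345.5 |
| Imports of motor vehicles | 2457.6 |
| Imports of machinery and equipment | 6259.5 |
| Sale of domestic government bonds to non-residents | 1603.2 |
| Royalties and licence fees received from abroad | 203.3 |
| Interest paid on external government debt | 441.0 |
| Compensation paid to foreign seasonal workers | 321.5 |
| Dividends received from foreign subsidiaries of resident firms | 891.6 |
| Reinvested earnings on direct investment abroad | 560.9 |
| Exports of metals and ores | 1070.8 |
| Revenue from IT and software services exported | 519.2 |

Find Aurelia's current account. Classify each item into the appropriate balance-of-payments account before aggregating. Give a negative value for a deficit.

Goods: -1755.9 + 5182.2 - 2457.6 + 1070.8 - 6259.5 = -4220.0
Services: 203.3 - 779.7 + 519.2 = -57.2
Primary income: -277.0 - 441.0 + 891.6 - 321.5 + 506.4 + 560.9 = 919.4
Secondary income: 345.5
Current account = (-4220.0) + (-57.2) + 919.4 + 345.5 = -3012.3
(Excluded from the current account — financial account: foreign purchases of domestic corporate bonds 1885.7, inward foreign direct investment in the manufacturing sector 586.3, sale of domestic government bonds to non-residents 1603.2.)

-3012.3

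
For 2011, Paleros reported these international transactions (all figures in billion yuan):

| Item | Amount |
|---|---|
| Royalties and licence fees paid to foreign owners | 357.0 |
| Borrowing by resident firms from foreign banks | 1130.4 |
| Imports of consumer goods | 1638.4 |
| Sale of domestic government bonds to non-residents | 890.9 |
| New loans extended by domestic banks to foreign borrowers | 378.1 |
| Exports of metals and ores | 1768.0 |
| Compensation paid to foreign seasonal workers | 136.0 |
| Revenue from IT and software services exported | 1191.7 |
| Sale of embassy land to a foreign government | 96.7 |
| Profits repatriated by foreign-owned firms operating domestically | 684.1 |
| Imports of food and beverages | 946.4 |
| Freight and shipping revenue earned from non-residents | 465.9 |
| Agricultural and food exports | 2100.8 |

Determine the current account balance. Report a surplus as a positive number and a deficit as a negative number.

1764.5

Goods: -946.4 - 1638.4 + 2100.8 + 1768.0 = 1284.0
Services: 1191.7 + 465.9 - 357.0 = 1300.6
Primary income: -136.0 - 684.1 = -820.1
Current account = 1284.0 + 1300.6 + (-820.1) = 1764.5
(Excluded from the current account — financial account: borrowing by resident firms from foreign banks 1130.4, sale of domestic government bonds to non-residents 890.9, new loans extended by domestic banks to foreign borrowers 378.1; capital account: sale of embassy land to a foreign government 96.7.)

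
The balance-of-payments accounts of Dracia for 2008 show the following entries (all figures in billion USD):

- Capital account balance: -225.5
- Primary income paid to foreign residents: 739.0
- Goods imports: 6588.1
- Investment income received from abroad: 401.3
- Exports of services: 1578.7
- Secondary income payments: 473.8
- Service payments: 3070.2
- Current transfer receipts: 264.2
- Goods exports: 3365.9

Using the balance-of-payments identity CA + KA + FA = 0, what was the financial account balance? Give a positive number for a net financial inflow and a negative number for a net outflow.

Goods balance = 3365.9 - 6588.1 = -3222.2
Services balance = 1578.7 - 3070.2 = -1491.5
Trade balance (goods + services) = -3222.2 + (-1491.5) = -4713.7
Net primary income = 401.3 - 739.0 = -337.7
Net secondary income = 264.2 - 473.8 = -209.6
Current account = -4713.7 + (-337.7) + (-209.6) = -5261.0
Financial account = -(-5261.0 + (-225.5)) = 5486.5

5486.5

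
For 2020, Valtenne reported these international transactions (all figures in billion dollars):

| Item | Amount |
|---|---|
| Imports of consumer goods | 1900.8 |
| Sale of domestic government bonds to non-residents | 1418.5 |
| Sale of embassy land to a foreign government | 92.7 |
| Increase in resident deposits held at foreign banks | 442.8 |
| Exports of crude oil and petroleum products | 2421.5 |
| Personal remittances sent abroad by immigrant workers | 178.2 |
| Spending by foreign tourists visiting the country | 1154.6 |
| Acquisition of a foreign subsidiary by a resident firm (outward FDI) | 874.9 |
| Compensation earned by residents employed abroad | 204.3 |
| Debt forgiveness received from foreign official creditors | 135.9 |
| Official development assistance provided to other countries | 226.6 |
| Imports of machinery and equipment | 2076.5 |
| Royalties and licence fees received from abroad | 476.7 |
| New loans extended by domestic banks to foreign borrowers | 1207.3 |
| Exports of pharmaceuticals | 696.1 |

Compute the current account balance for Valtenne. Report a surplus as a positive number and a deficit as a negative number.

Goods: -1900.8 + 696.1 - 2076.5 + 2421.5 = -859.7
Services: 1154.6 + 476.7 = 1631.3
Primary income: 204.3
Secondary income: -178.2 - 226.6 = -404.8
Current account = (-859.7) + 1631.3 + 204.3 + (-404.8) = 571.1
(Excluded from the current account — financial account: sale of domestic government bonds to non-residents 1418.5, increase in resident deposits held at foreign banks 442.8, acquisition of a foreign subsidiary by a resident firm (outward FDI) 874.9, new loans extended by domestic banks to foreign borrowers 1207.3; capital account: sale of embassy land to a foreign government 92.7, debt forgiveness received from foreign official creditors 135.9.)

571.1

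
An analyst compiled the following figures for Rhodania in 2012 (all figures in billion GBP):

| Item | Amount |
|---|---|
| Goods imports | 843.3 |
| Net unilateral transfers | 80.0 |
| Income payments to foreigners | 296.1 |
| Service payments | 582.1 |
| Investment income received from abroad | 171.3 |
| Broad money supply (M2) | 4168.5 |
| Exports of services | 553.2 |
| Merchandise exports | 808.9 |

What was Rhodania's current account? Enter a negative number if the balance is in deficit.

Goods balance = 808.9 - 843.3 = -34.4
Services balance = 553.2 - 582.1 = -28.9
Trade balance (goods + services) = -34.4 + (-28.9) = -63.3
Net primary income = 171.3 - 296.1 = -124.8
Net secondary income = 80.0
Current account = -63.3 + (-124.8) + 80.0 = -108.1

-108.1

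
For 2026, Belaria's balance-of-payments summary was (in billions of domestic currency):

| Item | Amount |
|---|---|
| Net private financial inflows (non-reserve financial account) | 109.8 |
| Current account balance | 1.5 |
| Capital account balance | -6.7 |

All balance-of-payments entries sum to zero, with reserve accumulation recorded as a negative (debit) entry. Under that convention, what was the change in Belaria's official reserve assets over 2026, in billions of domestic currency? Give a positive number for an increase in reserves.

104.6

Official reserve transactions balance = -(1.5 + (-6.7) + 109.8) = -104.6
An accumulation of reserves is recorded as a debit (negative entry), so the change in the stock of reserves is the negative of that balance.
Change in official reserves = -(-104.6) = 104.6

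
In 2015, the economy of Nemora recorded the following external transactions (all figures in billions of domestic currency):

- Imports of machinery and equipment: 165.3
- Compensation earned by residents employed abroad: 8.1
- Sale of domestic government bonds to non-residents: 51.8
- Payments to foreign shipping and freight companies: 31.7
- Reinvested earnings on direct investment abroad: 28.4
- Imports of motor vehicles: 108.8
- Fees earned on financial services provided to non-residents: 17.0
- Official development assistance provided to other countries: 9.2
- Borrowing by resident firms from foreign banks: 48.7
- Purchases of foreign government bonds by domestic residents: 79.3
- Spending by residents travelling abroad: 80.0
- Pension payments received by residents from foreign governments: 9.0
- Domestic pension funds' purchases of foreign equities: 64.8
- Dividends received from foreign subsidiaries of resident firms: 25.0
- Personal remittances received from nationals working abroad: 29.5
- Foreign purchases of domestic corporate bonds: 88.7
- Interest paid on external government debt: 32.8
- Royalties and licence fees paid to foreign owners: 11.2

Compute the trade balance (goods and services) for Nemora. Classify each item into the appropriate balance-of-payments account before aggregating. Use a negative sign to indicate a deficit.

-380.0

Goods: -108.8 - 165.3 = -274.1
Services: -31.7 - 80.0 + 17.0 - 11.2 = -105.9
Trade balance = -274.1 + (-105.9) = -380.0
(Excluded from the trade balance — primary income: compensation earned by residents employed abroad 8.1, reinvested earnings on direct investment abroad 28.4, dividends received from foreign subsidiaries of resident firms 25.0, interest paid on external government debt 32.8; financial account: sale of domestic government bonds to non-residents 51.8, borrowing by resident firms from foreign banks 48.7, purchases of foreign government bonds by domestic residents 79.3, domestic pension funds' purchases of foreign equities 64.8, foreign purchases of domestic corporate bonds 88.7; secondary income: official development assistance provided to other countries 9.2, pension payments received by residents from foreign governments 9.0, personal remittances received from nationals working abroad 29.5.)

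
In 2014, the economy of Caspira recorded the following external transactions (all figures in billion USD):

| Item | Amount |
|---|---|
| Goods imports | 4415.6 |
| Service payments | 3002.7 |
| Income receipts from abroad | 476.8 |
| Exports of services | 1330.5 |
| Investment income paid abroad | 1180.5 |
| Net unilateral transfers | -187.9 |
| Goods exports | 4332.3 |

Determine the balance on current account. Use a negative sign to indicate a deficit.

-2647.1

Goods balance = 4332.3 - 4415.6 = -83.3
Services balance = 1330.5 - 3002.7 = -1672.2
Trade balance (goods + services) = -83.3 + (-1672.2) = -1755.5
Net primary income = 476.8 - 1180.5 = -703.7
Net secondary income = -187.9
Current account = -1755.5 + (-703.7) + (-187.9) = -2647.1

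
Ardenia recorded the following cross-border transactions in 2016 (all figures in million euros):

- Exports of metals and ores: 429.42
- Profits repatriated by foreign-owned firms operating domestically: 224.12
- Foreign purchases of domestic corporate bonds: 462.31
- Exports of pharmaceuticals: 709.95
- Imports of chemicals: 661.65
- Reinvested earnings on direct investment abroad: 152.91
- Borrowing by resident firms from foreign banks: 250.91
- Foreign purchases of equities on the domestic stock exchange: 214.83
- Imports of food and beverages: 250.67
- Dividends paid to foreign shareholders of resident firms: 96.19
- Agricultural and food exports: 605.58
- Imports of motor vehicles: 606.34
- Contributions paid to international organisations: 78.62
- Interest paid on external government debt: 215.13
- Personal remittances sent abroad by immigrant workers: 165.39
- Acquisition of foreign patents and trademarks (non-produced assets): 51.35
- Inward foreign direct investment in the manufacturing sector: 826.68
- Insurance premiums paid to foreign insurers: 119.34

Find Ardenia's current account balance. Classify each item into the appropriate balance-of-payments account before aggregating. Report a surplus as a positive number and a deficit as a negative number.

Goods: 709.95 + 429.42 + 605.58 - 661.65 - 250.67 - 606.34 = 226.29
Services: -119.34
Primary income: -215.13 + 152.91 - 224.12 - 96.19 = -382.53
Secondary income: -165.39 - 78.62 = -244.01
Current account = 226.29 + (-119.34) + (-382.53) + (-244.01) = -519.59
(Excluded from the current account — financial account: foreign purchases of domestic corporate bonds 462.31, borrowing by resident firms from foreign banks 250.91, foreign purchases of equities on the domestic stock exchange 214.83, inward foreign direct investment in the manufacturing sector 826.68; capital account: acquisition of foreign patents and trademarks (non-produced assets) 51.35.)

-519.59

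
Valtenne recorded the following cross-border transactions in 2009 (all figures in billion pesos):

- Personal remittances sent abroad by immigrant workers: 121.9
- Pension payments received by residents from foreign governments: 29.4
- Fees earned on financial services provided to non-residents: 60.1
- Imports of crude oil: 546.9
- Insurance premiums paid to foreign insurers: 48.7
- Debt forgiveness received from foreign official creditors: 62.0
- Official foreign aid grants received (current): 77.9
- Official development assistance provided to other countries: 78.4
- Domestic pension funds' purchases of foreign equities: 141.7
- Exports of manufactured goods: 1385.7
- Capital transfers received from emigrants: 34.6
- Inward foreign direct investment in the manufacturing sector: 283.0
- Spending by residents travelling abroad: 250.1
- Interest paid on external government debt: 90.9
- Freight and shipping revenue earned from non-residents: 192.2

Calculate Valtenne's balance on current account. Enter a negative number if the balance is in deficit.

Goods: 1385.7 - 546.9 = 838.8
Services: 192.2 + 60.1 - 48.7 - 250.1 = -46.5
Primary income: -90.9
Secondary income: 77.9 - 78.4 - 121.9 + 29.4 = -93.0
Current account = 838.8 + (-46.5) + (-90.9) + (-93.0) = 608.4
(Excluded from the current account — capital account: debt forgiveness received from foreign official creditors 62.0, capital transfers received from emigrants 34.6; financial account: domestic pension funds' purchases of foreign equities 141.7, inward foreign direct investment in the manufacturing sector 283.0.)

608.4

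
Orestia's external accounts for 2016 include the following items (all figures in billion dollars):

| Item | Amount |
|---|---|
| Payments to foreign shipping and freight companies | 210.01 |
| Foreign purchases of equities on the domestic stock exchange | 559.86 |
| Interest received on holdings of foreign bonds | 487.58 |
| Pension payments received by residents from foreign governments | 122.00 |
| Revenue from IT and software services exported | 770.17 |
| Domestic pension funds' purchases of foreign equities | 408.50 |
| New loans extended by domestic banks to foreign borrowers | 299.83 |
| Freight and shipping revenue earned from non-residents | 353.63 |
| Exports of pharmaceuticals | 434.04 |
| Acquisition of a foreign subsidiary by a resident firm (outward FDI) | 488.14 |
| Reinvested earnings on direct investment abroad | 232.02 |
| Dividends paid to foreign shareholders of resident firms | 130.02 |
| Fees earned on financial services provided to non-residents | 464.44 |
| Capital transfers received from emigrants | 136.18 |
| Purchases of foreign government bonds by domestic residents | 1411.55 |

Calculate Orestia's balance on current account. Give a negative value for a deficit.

2523.85

Goods: 434.04
Services: 770.17 + 353.63 - 210.01 + 464.44 = 1378.23
Primary income: 232.02 - 130.02 + 487.58 = 589.58
Secondary income: 122.00
Current account = 434.04 + 1378.23 + 589.58 + 122.00 = 2523.85
(Excluded from the current account — financial account: foreign purchases of equities on the domestic stock exchange 559.86, domestic pension funds' purchases of foreign equities 408.50, new loans extended by domestic banks to foreign borrowers 299.83, acquisition of a foreign subsidiary by a resident firm (outward FDI) 488.14, purchases of foreign government bonds by domestic residents 1411.55; capital account: capital transfers received from emigrants 136.18.)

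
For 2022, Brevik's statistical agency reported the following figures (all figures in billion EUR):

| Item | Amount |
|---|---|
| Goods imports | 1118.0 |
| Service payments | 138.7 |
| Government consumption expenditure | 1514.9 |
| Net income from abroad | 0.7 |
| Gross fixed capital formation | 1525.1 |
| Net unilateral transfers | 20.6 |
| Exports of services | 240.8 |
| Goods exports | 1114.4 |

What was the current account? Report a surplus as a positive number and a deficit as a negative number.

119.8

Goods balance = 1114.4 - 1118.0 = -3.6
Services balance = 240.8 - 138.7 = 102.1
Trade balance (goods + services) = -3.6 + 102.1 = 98.5
Net primary income = 0.7
Net secondary income = 20.6
Current account = 98.5 + 0.7 + 20.6 = 119.8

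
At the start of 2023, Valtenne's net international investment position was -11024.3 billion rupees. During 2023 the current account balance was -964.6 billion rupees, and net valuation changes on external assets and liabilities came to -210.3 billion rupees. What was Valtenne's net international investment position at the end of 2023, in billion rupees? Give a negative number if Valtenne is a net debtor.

-12199.2

Change in NIIP = current account + net valuation change = -964.6 + (-210.3) = -1174.9
End-of-year NIIP = -11024.3 + (-1174.9) = -12199.2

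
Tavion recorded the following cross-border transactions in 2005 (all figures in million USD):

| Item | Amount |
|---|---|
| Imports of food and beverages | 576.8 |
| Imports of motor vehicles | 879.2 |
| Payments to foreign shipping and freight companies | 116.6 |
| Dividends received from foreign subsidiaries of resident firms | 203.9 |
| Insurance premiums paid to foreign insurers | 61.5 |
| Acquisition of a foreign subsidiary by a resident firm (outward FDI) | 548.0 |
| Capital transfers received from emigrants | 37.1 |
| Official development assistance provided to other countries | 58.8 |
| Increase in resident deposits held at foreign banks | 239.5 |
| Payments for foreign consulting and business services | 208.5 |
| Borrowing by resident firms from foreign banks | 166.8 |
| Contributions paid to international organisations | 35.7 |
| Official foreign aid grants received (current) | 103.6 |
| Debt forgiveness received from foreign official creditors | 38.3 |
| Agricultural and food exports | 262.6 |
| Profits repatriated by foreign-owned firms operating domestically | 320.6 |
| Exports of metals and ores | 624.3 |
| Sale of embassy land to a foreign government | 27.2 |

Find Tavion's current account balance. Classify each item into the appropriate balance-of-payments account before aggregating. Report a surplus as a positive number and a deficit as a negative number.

Goods: -576.8 + 262.6 + 624.3 - 879.2 = -569.1
Services: -116.6 - 61.5 - 208.5 = -386.6
Primary income: 203.9 - 320.6 = -116.7
Secondary income: -35.7 + 103.6 - 58.8 = 9.1
Current account = (-569.1) + (-386.6) + (-116.7) + 9.1 = -1063.3
(Excluded from the current account — financial account: acquisition of a foreign subsidiary by a resident firm (outward FDI) 548.0, increase in resident deposits held at foreign banks 239.5, borrowing by resident firms from foreign banks 166.8; capital account: capital transfers received from emigrants 37.1, debt forgiveness received from foreign official creditors 38.3, sale of embassy land to a foreign government 27.2.)

-1063.3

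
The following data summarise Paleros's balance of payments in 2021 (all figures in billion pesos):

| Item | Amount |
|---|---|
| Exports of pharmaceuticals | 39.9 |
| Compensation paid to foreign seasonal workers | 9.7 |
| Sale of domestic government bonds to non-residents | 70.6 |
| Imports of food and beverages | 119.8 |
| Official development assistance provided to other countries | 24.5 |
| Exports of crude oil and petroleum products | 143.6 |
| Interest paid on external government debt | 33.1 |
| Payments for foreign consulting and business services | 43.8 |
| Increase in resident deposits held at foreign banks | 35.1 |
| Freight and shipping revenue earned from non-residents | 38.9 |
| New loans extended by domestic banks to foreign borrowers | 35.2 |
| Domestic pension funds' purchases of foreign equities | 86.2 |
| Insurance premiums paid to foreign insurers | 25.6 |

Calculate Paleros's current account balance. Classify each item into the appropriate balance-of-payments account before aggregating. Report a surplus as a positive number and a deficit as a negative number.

Goods: -119.8 + 39.9 + 143.6 = 63.7
Services: -43.8 + 38.9 - 25.6 = -30.5
Primary income: -33.1 - 9.7 = -42.8
Secondary income: -24.5
Current account = 63.7 + (-30.5) + (-42.8) + (-24.5) = -34.1
(Excluded from the current account — financial account: sale of domestic government bonds to non-residents 70.6, increase in resident deposits held at foreign banks 35.1, new loans extended by domestic banks to foreign borrowers 35.2, domestic pension funds' purchases of foreign equities 86.2.)

-34.1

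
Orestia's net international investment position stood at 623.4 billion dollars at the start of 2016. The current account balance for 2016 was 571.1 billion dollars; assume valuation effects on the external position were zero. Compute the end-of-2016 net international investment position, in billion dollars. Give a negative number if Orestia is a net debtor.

With no valuation effects, change in NIIP = current account = 571.1
End-of-year NIIP = 623.4 + 571.1 = 1194.5

1194.5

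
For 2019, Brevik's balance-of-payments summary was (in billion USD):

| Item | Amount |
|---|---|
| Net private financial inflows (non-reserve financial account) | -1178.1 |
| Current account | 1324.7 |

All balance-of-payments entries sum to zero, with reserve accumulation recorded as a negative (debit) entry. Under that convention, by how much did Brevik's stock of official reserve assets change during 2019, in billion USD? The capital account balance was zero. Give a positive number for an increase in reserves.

Official reserve transactions balance = -(1324.7 + (-1178.1)) = -146.6
An accumulation of reserves is recorded as a debit (negative entry), so the change in the stock of reserves is the negative of that balance.
Change in official reserves = -(-146.6) = 146.6

146.6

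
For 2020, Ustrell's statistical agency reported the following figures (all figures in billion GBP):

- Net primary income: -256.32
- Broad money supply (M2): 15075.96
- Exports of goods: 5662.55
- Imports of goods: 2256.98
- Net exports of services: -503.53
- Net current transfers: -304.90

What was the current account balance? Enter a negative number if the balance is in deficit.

2340.82

Goods balance = 5662.55 - 2256.98 = 3405.57
Services balance = -503.53
Trade balance (goods + services) = 3405.57 + (-503.53) = 2902.04
Net primary income = -256.32
Net secondary income = -304.90
Current account = 2902.04 + (-256.32) + (-304.90) = 2340.82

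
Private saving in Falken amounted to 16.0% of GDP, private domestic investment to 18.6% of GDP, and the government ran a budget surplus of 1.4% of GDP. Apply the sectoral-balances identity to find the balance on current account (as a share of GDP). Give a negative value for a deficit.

By the sectoral-balances identity, CA = (S_private - I) + (T - G).
Private balance = 16.0 - 18.6 = -2.6
Government balance (T - G) = 1.4
CA = -2.6 + 1.4 = -1.2

-1.2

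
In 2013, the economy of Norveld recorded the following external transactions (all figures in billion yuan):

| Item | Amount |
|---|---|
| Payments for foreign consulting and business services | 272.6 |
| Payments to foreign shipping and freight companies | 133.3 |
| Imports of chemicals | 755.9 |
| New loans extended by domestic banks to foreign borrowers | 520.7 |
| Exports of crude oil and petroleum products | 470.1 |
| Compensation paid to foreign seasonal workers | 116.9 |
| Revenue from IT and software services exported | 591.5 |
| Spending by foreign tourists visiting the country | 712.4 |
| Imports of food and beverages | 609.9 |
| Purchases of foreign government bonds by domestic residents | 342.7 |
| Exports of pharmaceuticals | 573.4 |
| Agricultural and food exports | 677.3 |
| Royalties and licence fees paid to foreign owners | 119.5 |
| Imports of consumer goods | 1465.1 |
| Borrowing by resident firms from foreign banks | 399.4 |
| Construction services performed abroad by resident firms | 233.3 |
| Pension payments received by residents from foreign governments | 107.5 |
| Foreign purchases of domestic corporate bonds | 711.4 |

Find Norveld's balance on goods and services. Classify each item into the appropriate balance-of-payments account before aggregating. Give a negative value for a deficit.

Goods: 677.3 + 470.1 - 755.9 + 573.4 - 609.9 - 1465.1 = -1110.1
Services: -133.3 - 119.5 - 272.6 + 591.5 + 712.4 + 233.3 = 1011.8
Trade balance = -1110.1 + 1011.8 = -98.3
(Excluded from the trade balance — financial account: new loans extended by domestic banks to foreign borrowers 520.7, purchases of foreign government bonds by domestic residents 342.7, borrowing by resident firms from foreign banks 399.4, foreign purchases of domestic corporate bonds 711.4; primary income: compensation paid to foreign seasonal workers 116.9; secondary income: pension payments received by residents from foreign governments 107.5.)

-98.3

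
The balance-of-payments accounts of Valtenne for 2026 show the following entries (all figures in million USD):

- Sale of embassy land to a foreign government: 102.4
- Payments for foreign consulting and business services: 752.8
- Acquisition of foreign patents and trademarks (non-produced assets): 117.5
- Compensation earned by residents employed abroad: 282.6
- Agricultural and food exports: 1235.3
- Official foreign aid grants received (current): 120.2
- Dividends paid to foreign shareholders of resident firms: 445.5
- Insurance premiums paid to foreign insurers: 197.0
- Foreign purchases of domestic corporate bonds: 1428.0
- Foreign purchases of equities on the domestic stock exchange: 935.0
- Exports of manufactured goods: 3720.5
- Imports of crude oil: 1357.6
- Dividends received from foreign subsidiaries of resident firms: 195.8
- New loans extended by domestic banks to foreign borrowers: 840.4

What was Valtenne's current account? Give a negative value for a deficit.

Goods: -1357.6 + 1235.3 + 3720.5 = 3598.2
Services: -752.8 - 197.0 = -949.8
Primary income: 195.8 - 445.5 + 282.6 = 32.9
Secondary income: 120.2
Current account = 3598.2 + (-949.8) + 32.9 + 120.2 = 2801.5
(Excluded from the current account — capital account: sale of embassy land to a foreign government 102.4, acquisition of foreign patents and trademarks (non-produced assets) 117.5; financial account: foreign purchases of domestic corporate bonds 1428.0, foreign purchases of equities on the domestic stock exchange 935.0, new loans extended by domestic banks to foreign borrowers 840.4.)

2801.5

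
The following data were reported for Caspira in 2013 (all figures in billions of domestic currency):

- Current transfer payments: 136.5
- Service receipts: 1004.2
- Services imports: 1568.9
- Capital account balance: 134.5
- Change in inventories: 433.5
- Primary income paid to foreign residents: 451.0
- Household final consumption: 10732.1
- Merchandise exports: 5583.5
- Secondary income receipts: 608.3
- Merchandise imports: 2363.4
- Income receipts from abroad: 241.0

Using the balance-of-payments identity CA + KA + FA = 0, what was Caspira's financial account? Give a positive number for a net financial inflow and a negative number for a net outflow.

-3051.7

Goods balance = 5583.5 - 2363.4 = 3220.1
Services balance = 1004.2 - 1568.9 = -564.7
Trade balance (goods + services) = 3220.1 + (-564.7) = 2655.4
Net primary income = 241.0 - 451.0 = -210.0
Net secondary income = 608.3 - 136.5 = 471.8
Current account = 2655.4 + (-210.0) + 471.8 = 2917.2
Financial account = -(2917.2 + 134.5) = -3051.7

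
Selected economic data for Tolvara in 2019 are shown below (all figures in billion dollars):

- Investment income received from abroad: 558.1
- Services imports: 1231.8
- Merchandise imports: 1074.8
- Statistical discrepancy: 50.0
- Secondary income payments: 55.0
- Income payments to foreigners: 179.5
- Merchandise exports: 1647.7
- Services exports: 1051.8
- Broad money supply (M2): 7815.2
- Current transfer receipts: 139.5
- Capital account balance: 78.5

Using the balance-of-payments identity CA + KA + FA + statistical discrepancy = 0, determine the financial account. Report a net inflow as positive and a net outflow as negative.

Goods balance = 1647.7 - 1074.8 = 572.9
Services balance = 1051.8 - 1231.8 = -180.0
Trade balance (goods + services) = 572.9 + (-180.0) = 392.9
Net primary income = 558.1 - 179.5 = 378.6
Net secondary income = 139.5 - 55.0 = 84.5
Current account = 392.9 + 378.6 + 84.5 = 856.0
Financial account = -(856.0 + 78.5 + 50.0) = -984.5

-984.5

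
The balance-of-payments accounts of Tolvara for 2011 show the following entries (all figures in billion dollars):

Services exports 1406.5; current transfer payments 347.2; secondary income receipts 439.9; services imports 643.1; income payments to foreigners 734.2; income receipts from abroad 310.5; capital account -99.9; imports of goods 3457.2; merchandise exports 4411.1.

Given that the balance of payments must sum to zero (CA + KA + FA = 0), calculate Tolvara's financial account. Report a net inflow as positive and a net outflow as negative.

-1286.4

Goods balance = 4411.1 - 3457.2 = 953.9
Services balance = 1406.5 - 643.1 = 763.4
Trade balance (goods + services) = 953.9 + 763.4 = 1717.3
Net primary income = 310.5 - 734.2 = -423.7
Net secondary income = 439.9 - 347.2 = 92.7
Current account = 1717.3 + (-423.7) + 92.7 = 1386.3
Financial account = -(1386.3 + (-99.9)) = -1286.4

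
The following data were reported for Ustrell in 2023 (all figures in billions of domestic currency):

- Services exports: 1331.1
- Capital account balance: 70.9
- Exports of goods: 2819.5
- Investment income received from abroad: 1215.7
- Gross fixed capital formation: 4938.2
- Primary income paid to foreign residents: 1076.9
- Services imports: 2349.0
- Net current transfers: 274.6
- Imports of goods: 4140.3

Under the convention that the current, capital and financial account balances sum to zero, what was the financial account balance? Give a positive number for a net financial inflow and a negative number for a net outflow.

1854.4

Goods balance = 2819.5 - 4140.3 = -1320.8
Services balance = 1331.1 - 2349.0 = -1017.9
Trade balance (goods + services) = -1320.8 + (-1017.9) = -2338.7
Net primary income = 1215.7 - 1076.9 = 138.8
Net secondary income = 274.6
Current account = -2338.7 + 138.8 + 274.6 = -1925.3
Financial account = -(-1925.3 + 70.9) = 1854.4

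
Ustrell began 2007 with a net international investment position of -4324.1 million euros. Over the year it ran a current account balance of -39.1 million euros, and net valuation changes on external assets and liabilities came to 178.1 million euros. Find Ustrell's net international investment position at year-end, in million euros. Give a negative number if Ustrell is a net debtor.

Change in NIIP = current account + net valuation change = -39.1 + 178.1 = 139.0
End-of-year NIIP = -4324.1 + 139.0 = -4185.1

-4185.1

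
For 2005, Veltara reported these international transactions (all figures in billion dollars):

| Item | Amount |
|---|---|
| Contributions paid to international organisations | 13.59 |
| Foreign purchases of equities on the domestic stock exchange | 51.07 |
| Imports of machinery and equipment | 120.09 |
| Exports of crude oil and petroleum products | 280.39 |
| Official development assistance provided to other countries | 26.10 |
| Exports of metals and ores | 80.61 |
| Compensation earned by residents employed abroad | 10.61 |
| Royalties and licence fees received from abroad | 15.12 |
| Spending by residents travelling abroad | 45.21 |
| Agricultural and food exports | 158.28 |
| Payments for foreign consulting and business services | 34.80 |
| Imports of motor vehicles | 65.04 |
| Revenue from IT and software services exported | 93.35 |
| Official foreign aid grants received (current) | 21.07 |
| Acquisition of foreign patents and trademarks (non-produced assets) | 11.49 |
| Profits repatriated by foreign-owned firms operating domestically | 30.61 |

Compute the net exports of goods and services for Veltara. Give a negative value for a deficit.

362.61

Goods: 280.39 + 158.28 + 80.61 - 120.09 - 65.04 = 334.15
Services: 15.12 - 34.80 + 93.35 - 45.21 = 28.46
Trade balance = 334.15 + 28.46 = 362.61
(Excluded from the trade balance — secondary income: contributions paid to international organisations 13.59, official development assistance provided to other countries 26.10, official foreign aid grants received (current) 21.07; financial account: foreign purchases of equities on the domestic stock exchange 51.07; primary income: compensation earned by residents employed abroad 10.61, profits repatriated by foreign-owned firms operating domestically 30.61; capital account: acquisition of foreign patents and trademarks (non-produced assets) 11.49.)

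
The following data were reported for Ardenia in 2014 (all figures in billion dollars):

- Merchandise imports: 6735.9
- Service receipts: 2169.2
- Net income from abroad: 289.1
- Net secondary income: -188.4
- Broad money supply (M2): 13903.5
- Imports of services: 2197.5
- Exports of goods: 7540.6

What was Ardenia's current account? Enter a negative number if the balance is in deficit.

877.1

Goods balance = 7540.6 - 6735.9 = 804.7
Services balance = 2169.2 - 2197.5 = -28.3
Trade balance (goods + services) = 804.7 + (-28.3) = 776.4
Net primary income = 289.1
Net secondary income = -188.4
Current account = 776.4 + 289.1 + (-188.4) = 877.1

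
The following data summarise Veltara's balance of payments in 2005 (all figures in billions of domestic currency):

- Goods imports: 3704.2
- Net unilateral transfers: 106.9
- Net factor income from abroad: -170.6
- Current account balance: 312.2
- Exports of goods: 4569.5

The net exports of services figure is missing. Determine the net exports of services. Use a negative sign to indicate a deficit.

Current account = goods balance + services balance + net primary income + net secondary income
Sum of the known components = 801.6
Net exports of services = CA - (known components) = 312.2 - 801.6 = -489.4

-489.4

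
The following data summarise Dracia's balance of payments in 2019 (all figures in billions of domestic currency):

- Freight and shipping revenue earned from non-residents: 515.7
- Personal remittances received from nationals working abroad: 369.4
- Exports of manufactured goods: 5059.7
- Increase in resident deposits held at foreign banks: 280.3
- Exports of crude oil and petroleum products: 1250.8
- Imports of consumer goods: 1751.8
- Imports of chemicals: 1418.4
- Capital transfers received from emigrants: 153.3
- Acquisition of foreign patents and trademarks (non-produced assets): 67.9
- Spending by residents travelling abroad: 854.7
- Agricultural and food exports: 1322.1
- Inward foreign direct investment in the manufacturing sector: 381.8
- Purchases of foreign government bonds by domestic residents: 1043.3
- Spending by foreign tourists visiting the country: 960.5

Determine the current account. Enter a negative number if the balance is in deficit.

5453.3

Goods: 1322.1 + 5059.7 + 1250.8 - 1418.4 - 1751.8 = 4462.4
Services: -854.7 + 515.7 + 960.5 = 621.5
Secondary income: 369.4
Current account = 4462.4 + 621.5 + 369.4 = 5453.3
(Excluded from the current account — financial account: increase in resident deposits held at foreign banks 280.3, inward foreign direct investment in the manufacturing sector 381.8, purchases of foreign government bonds by domestic residents 1043.3; capital account: capital transfers received from emigrants 153.3, acquisition of foreign patents and trademarks (non-produced assets) 67.9.)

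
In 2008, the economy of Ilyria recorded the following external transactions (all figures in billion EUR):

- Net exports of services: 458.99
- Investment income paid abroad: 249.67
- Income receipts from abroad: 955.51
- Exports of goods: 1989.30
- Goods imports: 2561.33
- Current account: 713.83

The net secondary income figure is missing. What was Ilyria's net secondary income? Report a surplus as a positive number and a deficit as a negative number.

Current account = goods balance + services balance + net primary income + net secondary income
Sum of the known components = 592.80
Net secondary income = CA - (known components) = 713.83 - 592.80 = 121.03

121.03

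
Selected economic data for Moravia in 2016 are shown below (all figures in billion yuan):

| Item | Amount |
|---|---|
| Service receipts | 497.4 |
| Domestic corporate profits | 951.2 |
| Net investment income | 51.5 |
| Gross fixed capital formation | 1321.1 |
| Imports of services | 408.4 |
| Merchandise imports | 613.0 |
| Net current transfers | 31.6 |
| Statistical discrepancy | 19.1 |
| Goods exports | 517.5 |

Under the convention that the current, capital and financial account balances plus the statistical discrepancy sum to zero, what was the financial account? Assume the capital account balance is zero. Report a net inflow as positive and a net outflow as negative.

Goods balance = 517.5 - 613.0 = -95.5
Services balance = 497.4 - 408.4 = 89.0
Trade balance (goods + services) = -95.5 + 89.0 = -6.5
Net primary income = 51.5
Net secondary income = 31.6
Current account = -6.5 + 51.5 + 31.6 = 76.6
Financial account = -(76.6 + 19.1) = -95.7

-95.7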